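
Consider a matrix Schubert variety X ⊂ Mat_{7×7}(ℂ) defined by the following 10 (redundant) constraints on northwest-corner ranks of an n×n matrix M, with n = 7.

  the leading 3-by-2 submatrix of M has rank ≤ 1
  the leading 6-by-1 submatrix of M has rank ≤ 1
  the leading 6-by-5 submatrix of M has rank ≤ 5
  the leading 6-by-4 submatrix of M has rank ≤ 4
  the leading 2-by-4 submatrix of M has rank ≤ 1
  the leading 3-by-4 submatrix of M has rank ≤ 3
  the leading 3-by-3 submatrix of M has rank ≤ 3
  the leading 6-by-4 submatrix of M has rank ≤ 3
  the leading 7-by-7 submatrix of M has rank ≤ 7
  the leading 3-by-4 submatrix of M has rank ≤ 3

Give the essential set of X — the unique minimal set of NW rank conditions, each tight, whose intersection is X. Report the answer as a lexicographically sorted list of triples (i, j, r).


Propagating the 10 rank bounds to every northwest block:

  i=1: 1 | 1 | 1 | 1 | 1 | 1 | 1
  i=2: 1 | 1 | 1 | 1 | 2 | 2 | 2
  i=3: 1 | 1 | 2 | 2 | 3 | 3 | 3
  i=4: 1 | 2 | 3 | 3 | 4 | 4 | 4
  i=5: 1 | 2 | 3 | 3 | 4 | 5 | 5
  i=6: 1 | 2 | 3 | 3 | 4 | 5 | 6
  i=7: 1 | 2 | 3 | 4 | 5 | 6 | 7

so w = (1, 5, 3, 2, 6, 7, 4).

Rothe diagram D(w) (6 cells), 3 SE-corners (essential conditions):

[(2, 4, 1), (3, 2, 1), (6, 4, 3)]


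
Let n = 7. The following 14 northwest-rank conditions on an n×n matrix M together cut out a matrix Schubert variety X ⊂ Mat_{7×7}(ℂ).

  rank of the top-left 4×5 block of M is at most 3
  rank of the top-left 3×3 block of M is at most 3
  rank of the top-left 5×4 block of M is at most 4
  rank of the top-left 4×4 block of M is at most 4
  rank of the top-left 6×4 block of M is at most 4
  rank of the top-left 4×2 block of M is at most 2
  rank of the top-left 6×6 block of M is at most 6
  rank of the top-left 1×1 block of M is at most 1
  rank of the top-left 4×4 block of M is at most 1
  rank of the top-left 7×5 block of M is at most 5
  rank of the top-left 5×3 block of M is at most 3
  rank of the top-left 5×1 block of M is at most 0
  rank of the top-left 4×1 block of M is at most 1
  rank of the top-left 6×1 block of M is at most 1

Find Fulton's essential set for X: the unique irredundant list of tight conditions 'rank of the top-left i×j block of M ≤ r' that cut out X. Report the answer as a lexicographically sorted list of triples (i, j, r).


Propagating the 14 rank bounds to every northwest block:

  row 1: 0  1  1  1  1  1  1
  row 2: 0  1  1  1  2  2  2
  row 3: 0  1  1  1  2  3  3
  row 4: 0  1  1  1  2  3  4
  row 5: 0  1  2  2  3  4  5
  row 6: 1  2  3  3  4  5  6
  row 7: 1  2  3  4  5  6  7

second differences of R give the permutation w = (2, 5, 6, 7, 3, 1, 4).

Fulton essential set (2 of the 11 Rothe cells):

[(4, 4, 1), (5, 1, 0)]


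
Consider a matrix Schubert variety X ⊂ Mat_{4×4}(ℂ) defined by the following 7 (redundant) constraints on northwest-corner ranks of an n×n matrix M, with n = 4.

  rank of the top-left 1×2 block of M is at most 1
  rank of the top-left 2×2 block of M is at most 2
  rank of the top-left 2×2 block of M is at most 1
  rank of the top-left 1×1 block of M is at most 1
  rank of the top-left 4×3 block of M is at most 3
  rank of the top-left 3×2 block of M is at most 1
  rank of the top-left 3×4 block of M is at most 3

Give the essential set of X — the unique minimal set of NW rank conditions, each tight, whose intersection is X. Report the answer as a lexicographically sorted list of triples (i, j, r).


Computing R[i][j] = min implied NW-rank bound (n=4, 7 conditions):

  1  1  1  1
  1  1  2  2
  1  1  2  3
  1  2  3  4

giving w = (1, 3, 4, 2) via Δ²R.

ℓ(w)=2; the 1 essential cell (i,j,r):

[(3, 2, 1)]


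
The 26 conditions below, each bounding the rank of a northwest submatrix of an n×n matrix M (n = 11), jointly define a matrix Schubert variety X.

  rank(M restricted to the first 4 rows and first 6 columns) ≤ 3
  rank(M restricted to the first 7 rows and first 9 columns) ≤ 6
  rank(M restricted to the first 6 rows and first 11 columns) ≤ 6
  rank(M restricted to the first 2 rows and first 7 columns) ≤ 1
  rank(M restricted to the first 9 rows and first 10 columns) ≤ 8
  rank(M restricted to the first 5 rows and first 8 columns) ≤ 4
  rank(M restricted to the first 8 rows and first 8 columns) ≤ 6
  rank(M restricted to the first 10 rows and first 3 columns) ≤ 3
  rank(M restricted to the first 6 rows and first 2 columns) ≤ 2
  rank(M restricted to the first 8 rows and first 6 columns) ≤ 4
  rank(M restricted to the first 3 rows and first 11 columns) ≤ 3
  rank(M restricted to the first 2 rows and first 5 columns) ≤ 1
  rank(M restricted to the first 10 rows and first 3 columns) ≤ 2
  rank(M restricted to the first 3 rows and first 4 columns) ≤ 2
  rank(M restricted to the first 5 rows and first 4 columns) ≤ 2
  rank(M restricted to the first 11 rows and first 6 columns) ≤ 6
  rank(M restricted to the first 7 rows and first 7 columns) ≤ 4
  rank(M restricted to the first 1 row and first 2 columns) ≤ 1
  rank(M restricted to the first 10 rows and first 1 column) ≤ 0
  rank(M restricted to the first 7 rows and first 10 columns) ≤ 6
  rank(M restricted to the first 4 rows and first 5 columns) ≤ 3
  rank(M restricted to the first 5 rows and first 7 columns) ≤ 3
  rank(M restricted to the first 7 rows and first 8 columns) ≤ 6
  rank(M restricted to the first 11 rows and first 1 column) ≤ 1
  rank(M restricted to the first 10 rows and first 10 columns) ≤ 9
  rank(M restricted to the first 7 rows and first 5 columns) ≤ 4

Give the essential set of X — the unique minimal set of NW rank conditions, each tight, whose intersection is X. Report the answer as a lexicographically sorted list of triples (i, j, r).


Computing R[i][j] = min implied NW-rank bound (n=11, 26 conditions):

  row 1: 0 1 1 1 1 1 1 1 1 1 1
  row 2: 0 1 1 1 1 1 1 2 2 2 2
  row 3: 0 1 2 2 2 2 2 3 3 3 3
  row 4: 0 1 2 2 3 3 3 4 4 4 4
  row 5: 0 1 2 2 3 3 3 4 5 5 5
  row 6: 0 1 2 3 4 4 4 5 6 6 6
  row 7: 0 1 2 3 4 4 4 5 6 6 7
  row 8: 0 1 2 3 4 4 5 6 7 7 8
  row 9: 0 1 2 3 4 5 6 7 8 8 9
  row 10: 0 1 2 3 4 5 6 7 8 9 10
  row 11: 1 2 3 4 5 6 7 8 9 10 11

second differences of R give the permutation w = (2, 8, 3, 5, 9, 4, 11, 7, 6, 10, 1).

|D(w)|=23, |Ess(w)|=7:

[(2, 7, 1), (5, 4, 2), (5, 7, 3), (7, 7, 4), (7, 10, 6), (8, 6, 4), (10, 1, 0)]


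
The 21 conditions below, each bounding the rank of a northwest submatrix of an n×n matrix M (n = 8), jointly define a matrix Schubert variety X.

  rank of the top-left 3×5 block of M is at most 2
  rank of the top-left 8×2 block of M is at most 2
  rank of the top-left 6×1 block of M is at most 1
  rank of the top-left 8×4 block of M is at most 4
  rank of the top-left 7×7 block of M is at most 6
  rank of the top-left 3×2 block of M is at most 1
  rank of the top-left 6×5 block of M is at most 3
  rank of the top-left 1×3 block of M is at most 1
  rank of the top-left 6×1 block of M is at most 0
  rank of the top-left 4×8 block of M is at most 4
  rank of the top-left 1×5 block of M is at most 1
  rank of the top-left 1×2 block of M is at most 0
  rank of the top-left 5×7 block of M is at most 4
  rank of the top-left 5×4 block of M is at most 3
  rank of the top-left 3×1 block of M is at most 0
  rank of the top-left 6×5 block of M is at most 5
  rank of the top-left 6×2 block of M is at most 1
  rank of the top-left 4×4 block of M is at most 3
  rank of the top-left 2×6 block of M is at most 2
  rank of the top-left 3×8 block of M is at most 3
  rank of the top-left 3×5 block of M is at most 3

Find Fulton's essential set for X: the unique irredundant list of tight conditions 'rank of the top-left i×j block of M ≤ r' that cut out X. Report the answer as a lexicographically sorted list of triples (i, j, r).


Reconstructing r_w from the 21 given conditions:

  i=1: 0  0  1  1  1  1  1  1
  i=2: 0  1  2  2  2  2  2  2
  i=3: 0  1  2  2  2  3  3  3
  i=4: 0  1  2  3  3  4  4  4
  i=5: 0  1  2  3  3  4  4  5
  i=6: 0  1  2  3  3  4  5  6
  i=7: 1  2  3  4  4  5  6  7
  i=8: 1  2  3  4  5  6  7  8

so w = (3, 2, 6, 4, 8, 7, 1, 5).

|D(w)|=12, |Ess(w)|=5:

[(1, 2, 0), (3, 5, 2), (5, 7, 4), (6, 1, 0), (6, 5, 3)]


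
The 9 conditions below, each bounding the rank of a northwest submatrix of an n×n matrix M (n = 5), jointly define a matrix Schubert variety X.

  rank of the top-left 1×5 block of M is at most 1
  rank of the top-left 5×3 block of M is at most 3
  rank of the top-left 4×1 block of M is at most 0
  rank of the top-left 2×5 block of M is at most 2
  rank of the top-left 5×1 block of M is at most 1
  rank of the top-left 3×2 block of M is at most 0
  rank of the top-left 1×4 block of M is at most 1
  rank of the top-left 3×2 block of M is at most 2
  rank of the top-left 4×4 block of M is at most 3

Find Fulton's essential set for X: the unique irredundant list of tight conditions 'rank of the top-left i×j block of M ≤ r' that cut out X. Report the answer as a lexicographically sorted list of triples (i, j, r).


Rank table r_w(5×5) implied by the 9 constraints:

  0, 0, 1, 1, 1
  0, 0, 1, 2, 2
  0, 0, 1, 2, 3
  0, 1, 2, 3, 4
  1, 2, 3, 4, 5

so w = (3, 4, 5, 2, 1).

|D(w)|=7, |Ess(w)|=2:

[(3, 2, 0), (4, 1, 0)]


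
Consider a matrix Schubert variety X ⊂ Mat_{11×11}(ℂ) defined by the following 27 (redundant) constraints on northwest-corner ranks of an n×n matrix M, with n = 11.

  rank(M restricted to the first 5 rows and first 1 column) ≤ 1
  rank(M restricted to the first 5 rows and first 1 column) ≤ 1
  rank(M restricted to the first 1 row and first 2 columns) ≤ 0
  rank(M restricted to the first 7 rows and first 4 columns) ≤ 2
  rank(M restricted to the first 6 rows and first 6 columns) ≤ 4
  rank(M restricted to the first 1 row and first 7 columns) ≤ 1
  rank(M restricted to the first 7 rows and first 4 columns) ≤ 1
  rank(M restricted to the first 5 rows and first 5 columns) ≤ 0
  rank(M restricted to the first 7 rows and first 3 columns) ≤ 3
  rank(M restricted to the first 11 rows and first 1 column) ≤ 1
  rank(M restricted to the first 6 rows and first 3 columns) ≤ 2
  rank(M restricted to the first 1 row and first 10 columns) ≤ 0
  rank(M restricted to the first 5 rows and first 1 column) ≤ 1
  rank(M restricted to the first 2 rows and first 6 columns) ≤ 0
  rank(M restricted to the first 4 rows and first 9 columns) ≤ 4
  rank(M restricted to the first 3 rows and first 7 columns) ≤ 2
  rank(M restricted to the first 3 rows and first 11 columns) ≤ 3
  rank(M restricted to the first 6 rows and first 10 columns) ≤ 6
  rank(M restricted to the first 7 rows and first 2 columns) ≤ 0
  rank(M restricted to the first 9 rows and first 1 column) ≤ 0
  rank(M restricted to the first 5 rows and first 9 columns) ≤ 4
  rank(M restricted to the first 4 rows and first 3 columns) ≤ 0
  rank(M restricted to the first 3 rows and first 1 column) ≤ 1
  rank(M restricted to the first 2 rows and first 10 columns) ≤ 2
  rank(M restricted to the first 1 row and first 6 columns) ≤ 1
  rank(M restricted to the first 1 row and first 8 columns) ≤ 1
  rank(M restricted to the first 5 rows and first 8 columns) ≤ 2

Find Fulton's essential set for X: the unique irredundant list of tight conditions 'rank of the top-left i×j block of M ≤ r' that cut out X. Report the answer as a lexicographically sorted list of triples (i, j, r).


Reconstructing r_w from the 27 given conditions:

  row 1: 0, 0, 0, 0, 0, 0, 0, 0, 0, 0, 1
  row 2: 0, 0, 0, 0, 0, 0, 1, 1, 1, 1, 2
  row 3: 0, 0, 0, 0, 0, 1, 2, 2, 2, 2, 3
  row 4: 0, 0, 0, 0, 0, 1, 2, 2, 3, 3, 4
  row 5: 0, 0, 0, 0, 0, 1, 2, 2, 3, 4, 5
  row 6: 0, 0, 1, 1, 1, 2, 3, 3, 4, 5, 6
  row 7: 0, 0, 1, 1, 2, 3, 4, 4, 5, 6, 7
  row 8: 0, 1, 2, 2, 3, 4, 5, 5, 6, 7, 8
  row 9: 0, 1, 2, 3, 4, 5, 6, 6, 7, 8, 9
  row 10: 1, 2, 3, 4, 5, 6, 7, 7, 8, 9, 10
  row 11: 1, 2, 3, 4, 5, 6, 7, 8, 9, 10, 11

so w = (11, 7, 6, 9, 10, 3, 5, 2, 4, 1, 8).

Fulton essential set (7 of the 40 Rothe cells):

[(1, 10, 0), (2, 6, 0), (5, 5, 0), (5, 8, 2), (7, 2, 0), (7, 4, 1), (9, 1, 0)]


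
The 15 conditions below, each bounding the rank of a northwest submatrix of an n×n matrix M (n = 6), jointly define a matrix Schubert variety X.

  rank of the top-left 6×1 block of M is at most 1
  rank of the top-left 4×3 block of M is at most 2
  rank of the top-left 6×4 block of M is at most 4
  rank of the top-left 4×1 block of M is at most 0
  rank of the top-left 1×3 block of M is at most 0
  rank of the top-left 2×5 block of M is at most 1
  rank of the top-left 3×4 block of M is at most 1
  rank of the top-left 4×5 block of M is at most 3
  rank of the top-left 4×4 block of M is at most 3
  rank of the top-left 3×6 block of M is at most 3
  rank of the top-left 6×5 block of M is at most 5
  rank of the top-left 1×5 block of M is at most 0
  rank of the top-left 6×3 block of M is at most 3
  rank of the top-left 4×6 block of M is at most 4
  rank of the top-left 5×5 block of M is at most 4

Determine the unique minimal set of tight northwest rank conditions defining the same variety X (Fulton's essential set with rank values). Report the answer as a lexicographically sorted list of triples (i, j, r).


Computing R[i][j] = min implied NW-rank bound (n=6, 15 conditions):

  0  0  0  0  0  1
  0  1  1  1  1  2
  0  1  1  1  2  3
  0  1  2  2  3  4
  1  2  3  3  4  5
  1  2  3  4  5  6

so w = (6, 2, 5, 3, 1, 4).

ℓ(w)=10; the 3 essential cells (i,j,r):

[(1, 5, 0), (3, 4, 1), (4, 1, 0)]


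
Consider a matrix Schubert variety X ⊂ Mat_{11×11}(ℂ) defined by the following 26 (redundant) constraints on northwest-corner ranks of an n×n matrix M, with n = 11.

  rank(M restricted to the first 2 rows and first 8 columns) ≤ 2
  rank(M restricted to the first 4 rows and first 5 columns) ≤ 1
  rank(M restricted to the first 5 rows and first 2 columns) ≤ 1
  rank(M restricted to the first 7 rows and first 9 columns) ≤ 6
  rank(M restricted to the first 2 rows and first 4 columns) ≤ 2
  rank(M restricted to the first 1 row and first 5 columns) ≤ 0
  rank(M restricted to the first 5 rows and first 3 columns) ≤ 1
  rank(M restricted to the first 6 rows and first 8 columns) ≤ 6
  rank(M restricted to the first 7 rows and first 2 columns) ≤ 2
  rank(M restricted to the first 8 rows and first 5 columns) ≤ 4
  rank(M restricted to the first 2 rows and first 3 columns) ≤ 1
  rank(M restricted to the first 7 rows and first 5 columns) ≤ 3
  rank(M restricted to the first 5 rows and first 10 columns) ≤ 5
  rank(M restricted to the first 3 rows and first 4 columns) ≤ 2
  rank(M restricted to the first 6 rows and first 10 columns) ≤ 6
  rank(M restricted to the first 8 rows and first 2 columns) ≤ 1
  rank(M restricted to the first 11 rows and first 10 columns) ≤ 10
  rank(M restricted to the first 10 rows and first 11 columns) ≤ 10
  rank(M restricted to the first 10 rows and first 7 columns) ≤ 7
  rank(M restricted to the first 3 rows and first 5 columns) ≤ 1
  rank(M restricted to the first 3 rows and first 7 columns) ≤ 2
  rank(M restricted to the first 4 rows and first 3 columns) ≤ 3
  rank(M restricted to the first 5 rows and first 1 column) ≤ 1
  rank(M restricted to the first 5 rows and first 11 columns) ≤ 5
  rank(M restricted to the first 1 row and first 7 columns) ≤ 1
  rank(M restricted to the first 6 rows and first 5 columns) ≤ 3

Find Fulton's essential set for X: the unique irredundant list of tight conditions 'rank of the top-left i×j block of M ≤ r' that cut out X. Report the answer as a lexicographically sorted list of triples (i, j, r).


Propagating the 26 rank bounds to every northwest block:

  row 1: 0 | 0 | 0 | 0 | 0 | 1 | 1 | 1 | 1 | 1 | 1
  row 2: 1 | 1 | 1 | 1 | 1 | 2 | 2 | 2 | 2 | 2 | 2
  row 3: 1 | 1 | 1 | 1 | 1 | 2 | 2 | 3 | 3 | 3 | 3
  row 4: 1 | 1 | 1 | 1 | 1 | 2 | 3 | 4 | 4 | 4 | 4
  row 5: 1 | 1 | 1 | 2 | 2 | 3 | 4 | 5 | 5 | 5 | 5
  row 6: 1 | 1 | 2 | 3 | 3 | 4 | 5 | 6 | 6 | 6 | 6
  row 7: 1 | 1 | 2 | 3 | 3 | 4 | 5 | 6 | 6 | 7 | 7
  row 8: 1 | 1 | 2 | 3 | 4 | 5 | 6 | 7 | 7 | 8 | 8
  row 9: 1 | 2 | 3 | 4 | 5 | 6 | 7 | 8 | 8 | 9 | 9
  row 10: 1 | 2 | 3 | 4 | 5 | 6 | 7 | 8 | 9 | 10 | 10
  row 11: 1 | 2 | 3 | 4 | 5 | 6 | 7 | 8 | 9 | 10 | 11

reading off 1-entries of Δ²R: w = (6, 1, 8, 7, 4, 3, 10, 5, 2, 9, 11).

D(w) has 21 cells with 7 SE-corners; essential set:

[(1, 5, 0), (3, 7, 2), (4, 5, 1), (5, 3, 1), (7, 5, 3), (7, 9, 6), (8, 2, 1)]


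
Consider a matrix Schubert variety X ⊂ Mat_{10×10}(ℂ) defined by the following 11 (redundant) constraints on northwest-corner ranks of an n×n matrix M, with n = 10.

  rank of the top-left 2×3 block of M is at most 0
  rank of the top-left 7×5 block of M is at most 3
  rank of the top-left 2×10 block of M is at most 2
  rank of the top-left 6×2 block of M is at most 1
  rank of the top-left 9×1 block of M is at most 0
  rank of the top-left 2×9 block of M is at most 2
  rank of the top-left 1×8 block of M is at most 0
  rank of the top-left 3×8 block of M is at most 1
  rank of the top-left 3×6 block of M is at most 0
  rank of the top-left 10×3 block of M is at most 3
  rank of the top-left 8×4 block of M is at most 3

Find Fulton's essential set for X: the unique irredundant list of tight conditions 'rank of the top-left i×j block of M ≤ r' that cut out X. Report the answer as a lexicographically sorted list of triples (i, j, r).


Reconstructing r_w from the 11 given conditions:

  0, 0, 0, 0, 0, 0, 0, 0, 1, 1
  0, 0, 0, 0, 0, 0, 1, 1, 2, 2
  0, 0, 0, 0, 0, 0, 1, 1, 2, 3
  0, 1, 1, 1, 1, 1, 2, 2, 3, 4
  0, 1, 2, 2, 2, 2, 3, 3, 4, 5
  0, 1, 2, 3, 3, 3, 4, 4, 5, 6
  0, 1, 2, 3, 3, 4, 5, 5, 6, 7
  0, 1, 2, 3, 4, 5, 6, 6, 7, 8
  0, 1, 2, 3, 4, 5, 6, 7, 8, 9
  1, 2, 3, 4, 5, 6, 7, 8, 9, 10

reading off 1-entries of Δ²R: w = (9, 7, 10, 2, 3, 4, 6, 5, 8, 1).

ℓ(w)=28; the 5 essential cells (i,j,r):

[(1, 8, 0), (3, 6, 0), (3, 8, 1), (7, 5, 3), (9, 1, 0)]


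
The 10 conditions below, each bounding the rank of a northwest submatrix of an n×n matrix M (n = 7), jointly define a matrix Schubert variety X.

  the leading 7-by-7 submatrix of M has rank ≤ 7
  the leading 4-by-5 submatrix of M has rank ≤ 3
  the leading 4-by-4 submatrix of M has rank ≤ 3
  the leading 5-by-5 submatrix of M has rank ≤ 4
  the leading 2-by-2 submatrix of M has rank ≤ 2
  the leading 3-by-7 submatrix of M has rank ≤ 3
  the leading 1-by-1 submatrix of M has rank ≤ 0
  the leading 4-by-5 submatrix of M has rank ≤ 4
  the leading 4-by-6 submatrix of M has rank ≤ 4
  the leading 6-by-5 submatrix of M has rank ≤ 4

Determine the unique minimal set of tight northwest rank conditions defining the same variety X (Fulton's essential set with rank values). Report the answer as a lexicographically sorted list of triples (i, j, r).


Recovering R(i,j) via the rank-extension bound from the 10 conditions:

  i=1: 0  1  1  1  1  1  1
  i=2: 1  2  2  2  2  2  2
  i=3: 1  2  3  3  3  3  3
  i=4: 1  2  3  3  3  4  4
  i=5: 1  2  3  4  4  5  5
  i=6: 1  2  3  4  4  5  6
  i=7: 1  2  3  4  5  6  7

second differences of R give the permutation w = (2, 1, 3, 6, 4, 7, 5).

3 SE-corners of the 4-cell Rothe diagram give Ess(w):

[(1, 1, 0), (4, 5, 3), (6, 5, 4)]


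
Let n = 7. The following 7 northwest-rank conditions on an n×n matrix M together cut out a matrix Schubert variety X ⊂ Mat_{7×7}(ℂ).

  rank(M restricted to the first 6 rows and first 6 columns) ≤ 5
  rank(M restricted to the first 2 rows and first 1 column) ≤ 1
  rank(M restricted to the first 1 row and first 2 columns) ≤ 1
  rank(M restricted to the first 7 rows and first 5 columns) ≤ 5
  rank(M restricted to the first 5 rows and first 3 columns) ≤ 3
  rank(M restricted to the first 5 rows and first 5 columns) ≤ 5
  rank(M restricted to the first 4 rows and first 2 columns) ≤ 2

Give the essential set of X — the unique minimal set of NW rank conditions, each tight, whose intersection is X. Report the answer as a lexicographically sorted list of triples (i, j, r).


Computing R[i][j] = min implied NW-rank bound (n=7, 7 conditions):

  row 1: 1, 1, 1, 1, 1, 1, 1
  row 2: 1, 2, 2, 2, 2, 2, 2
  row 3: 1, 2, 3, 3, 3, 3, 3
  row 4: 1, 2, 3, 4, 4, 4, 4
  row 5: 1, 2, 3, 4, 5, 5, 5
  row 6: 1, 2, 3, 4, 5, 5, 6
  row 7: 1, 2, 3, 4, 5, 6, 7

the unique w with this rank table is (1, 2, 3, 4, 5, 7, 6).

Fulton essential set (the sole Rothe cell):

[(6, 6, 5)]


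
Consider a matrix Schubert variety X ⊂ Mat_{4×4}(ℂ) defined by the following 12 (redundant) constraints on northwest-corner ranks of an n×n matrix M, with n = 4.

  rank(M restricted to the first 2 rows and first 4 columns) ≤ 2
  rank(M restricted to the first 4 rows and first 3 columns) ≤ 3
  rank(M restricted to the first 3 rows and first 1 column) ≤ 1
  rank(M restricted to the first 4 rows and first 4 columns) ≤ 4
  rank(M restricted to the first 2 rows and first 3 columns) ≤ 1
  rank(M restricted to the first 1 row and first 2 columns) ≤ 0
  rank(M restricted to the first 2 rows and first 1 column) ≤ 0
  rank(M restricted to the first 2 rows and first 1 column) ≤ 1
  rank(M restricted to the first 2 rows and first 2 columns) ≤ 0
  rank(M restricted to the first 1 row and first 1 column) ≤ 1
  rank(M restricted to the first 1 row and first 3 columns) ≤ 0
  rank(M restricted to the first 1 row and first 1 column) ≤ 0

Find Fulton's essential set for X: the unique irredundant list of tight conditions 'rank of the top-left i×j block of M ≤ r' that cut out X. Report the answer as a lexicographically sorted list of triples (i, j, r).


Propagating the 12 rank bounds to every northwest block:

  0 0 0 1
  0 0 1 2
  1 1 2 3
  1 2 3 4

second differences of R give the permutation w = (4, 3, 1, 2).

|D(w)|=5, |Ess(w)|=2:

[(1, 3, 0), (2, 2, 0)]


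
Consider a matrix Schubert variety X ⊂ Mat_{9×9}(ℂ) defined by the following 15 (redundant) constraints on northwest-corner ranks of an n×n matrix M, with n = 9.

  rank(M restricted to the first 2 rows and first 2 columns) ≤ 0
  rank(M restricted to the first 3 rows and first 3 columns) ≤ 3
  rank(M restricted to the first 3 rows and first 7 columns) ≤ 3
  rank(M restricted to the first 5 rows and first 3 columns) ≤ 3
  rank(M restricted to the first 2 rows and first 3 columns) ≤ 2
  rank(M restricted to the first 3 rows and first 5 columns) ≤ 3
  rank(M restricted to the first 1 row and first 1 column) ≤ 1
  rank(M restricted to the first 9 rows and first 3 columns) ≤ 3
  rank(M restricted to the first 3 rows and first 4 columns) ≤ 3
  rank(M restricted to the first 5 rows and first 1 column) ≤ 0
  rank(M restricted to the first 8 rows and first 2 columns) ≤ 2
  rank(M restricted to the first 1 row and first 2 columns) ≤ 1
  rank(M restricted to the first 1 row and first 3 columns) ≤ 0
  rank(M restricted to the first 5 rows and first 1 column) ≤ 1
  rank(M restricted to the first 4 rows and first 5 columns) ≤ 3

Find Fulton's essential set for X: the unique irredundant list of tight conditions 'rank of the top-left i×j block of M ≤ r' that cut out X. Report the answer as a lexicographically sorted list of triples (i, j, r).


Reconstructing r_w from the 15 given conditions:

  row 1: 0 0 0 1 1 1 1 1 1
  row 2: 0 0 1 2 2 2 2 2 2
  row 3: 0 1 2 3 3 3 3 3 3
  row 4: 0 1 2 3 3 4 4 4 4
  row 5: 0 1 2 3 4 5 5 5 5
  row 6: 1 2 3 4 5 6 6 6 6
  row 7: 1 2 3 4 5 6 7 7 7
  row 8: 1 2 3 4 5 6 7 8 8
  row 9: 1 2 3 4 5 6 7 8 9

second differences of R give the permutation w = (4, 3, 2, 6, 5, 1, 7, 8, 9).

D(w) has 9 cells with 4 SE-corners; essential set:

[(1, 3, 0), (2, 2, 0), (4, 5, 3), (5, 1, 0)]


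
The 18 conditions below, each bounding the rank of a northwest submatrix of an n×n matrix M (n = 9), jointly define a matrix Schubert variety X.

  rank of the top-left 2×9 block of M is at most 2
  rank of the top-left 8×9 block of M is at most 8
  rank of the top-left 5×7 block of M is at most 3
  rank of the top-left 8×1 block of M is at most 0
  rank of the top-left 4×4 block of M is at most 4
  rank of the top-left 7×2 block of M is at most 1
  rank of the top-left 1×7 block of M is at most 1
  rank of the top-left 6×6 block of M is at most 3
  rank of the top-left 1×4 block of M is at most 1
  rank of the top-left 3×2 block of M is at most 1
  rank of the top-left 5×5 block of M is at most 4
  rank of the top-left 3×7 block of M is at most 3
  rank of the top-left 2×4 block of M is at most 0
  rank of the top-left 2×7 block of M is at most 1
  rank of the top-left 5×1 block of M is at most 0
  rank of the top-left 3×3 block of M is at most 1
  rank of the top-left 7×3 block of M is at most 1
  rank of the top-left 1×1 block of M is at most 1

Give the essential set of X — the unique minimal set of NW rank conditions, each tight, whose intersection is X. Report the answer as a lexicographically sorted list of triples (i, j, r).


Reconstructing r_w from the 18 given conditions:

  0 0 0 0 1 1 1 1 1
  0 0 0 0 1 1 1 2 2
  0 1 1 1 2 2 2 3 3
  0 1 1 2 3 3 3 4 4
  0 1 1 2 3 3 3 4 5
  0 1 1 2 3 3 4 5 6
  0 1 1 2 3 4 5 6 7
  0 1 2 3 4 5 6 7 8
  1 2 3 4 5 6 7 8 9

reading off 1-entries of Δ²R: w = (5, 8, 2, 4, 9, 7, 6, 3, 1).

Fulton essential set (6 of the 23 Rothe cells):

[(2, 4, 0), (2, 7, 1), (5, 7, 3), (6, 6, 3), (7, 3, 1), (8, 1, 0)]


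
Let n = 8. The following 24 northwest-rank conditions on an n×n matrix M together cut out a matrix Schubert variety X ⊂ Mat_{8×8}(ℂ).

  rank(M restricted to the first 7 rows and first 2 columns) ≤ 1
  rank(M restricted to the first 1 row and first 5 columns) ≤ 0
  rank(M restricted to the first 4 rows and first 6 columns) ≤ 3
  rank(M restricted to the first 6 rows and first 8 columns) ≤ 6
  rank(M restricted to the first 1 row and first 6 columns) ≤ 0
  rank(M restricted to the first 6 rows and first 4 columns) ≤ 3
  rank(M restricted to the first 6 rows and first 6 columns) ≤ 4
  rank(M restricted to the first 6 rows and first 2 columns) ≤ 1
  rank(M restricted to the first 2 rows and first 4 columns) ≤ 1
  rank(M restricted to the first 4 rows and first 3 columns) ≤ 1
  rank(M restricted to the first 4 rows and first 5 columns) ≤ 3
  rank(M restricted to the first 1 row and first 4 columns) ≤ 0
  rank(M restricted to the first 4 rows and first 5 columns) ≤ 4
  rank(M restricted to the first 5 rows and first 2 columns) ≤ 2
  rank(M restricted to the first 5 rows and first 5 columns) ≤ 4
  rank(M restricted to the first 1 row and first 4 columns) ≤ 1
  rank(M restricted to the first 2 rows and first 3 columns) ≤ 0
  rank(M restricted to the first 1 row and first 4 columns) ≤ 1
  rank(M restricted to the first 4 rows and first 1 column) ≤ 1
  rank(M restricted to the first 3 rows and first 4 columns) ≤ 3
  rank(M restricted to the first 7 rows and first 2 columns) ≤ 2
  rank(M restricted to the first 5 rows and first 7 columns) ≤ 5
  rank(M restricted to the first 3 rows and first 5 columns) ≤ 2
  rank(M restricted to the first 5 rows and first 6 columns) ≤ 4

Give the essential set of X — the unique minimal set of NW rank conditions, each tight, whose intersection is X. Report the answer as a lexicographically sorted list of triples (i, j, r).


Computing R[i][j] = min implied NW-rank bound (n=8, 24 conditions):

  0  0  0  0  0  0  1  1
  0  0  0  1  1  1  2  2
  1  1  1  2  2  2  3  3
  1  1  1  2  3  3  4  4
  1  1  2  3  4  4  5  5
  1  1  2  3  4  4  5  6
  1  1  2  3  4  5  6  7
  1  2  3  4  5  6  7  8

second differences of R give the permutation w = (7, 4, 1, 5, 3, 8, 6, 2).

ℓ(w)=15; the 5 essential cells (i,j,r):

[(1, 6, 0), (2, 3, 0), (4, 3, 1), (6, 6, 4), (7, 2, 1)]


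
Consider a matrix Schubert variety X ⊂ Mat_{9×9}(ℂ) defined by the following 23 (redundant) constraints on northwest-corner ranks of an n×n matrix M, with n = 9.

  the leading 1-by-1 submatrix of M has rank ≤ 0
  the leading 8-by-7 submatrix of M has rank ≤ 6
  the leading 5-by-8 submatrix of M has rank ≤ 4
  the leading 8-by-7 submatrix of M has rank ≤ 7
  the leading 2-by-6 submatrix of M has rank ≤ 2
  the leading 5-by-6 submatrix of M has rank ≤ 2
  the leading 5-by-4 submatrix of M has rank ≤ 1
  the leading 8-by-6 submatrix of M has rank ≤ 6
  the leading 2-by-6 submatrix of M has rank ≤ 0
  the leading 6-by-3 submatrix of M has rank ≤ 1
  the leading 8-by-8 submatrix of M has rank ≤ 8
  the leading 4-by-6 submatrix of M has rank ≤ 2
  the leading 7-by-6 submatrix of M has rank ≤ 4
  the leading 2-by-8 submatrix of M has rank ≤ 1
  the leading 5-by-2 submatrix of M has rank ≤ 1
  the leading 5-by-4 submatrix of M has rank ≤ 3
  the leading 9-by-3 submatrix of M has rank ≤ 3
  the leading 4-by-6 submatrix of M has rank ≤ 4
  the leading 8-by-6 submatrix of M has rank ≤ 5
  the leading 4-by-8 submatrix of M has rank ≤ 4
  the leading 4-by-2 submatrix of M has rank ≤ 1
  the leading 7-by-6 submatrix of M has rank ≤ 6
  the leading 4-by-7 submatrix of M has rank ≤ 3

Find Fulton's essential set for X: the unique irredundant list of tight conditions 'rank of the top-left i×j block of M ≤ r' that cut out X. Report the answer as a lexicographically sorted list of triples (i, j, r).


Reconstructing r_w from the 23 given conditions:

  0  0  0  0  0  0  1  1  1
  0  0  0  0  0  0  1  1  2
  1  1  1  1  1  1  2  2  3
  1  1  1  1  2  2  3  3  4
  1  1  1  1  2  2  3  4  5
  1  1  1  2  3  3  4  5  6
  1  2  2  3  4  4  5  6  7
  1  2  3  4  5  5  6  7  8
  1  2  3  4  5  6  7  8  9

giving w = (7, 9, 1, 5, 8, 4, 2, 3, 6) via Δ²R.

ℓ(w)=22; the 5 essential cells (i,j,r):

[(2, 6, 0), (2, 8, 1), (5, 4, 1), (5, 6, 2), (6, 3, 1)]


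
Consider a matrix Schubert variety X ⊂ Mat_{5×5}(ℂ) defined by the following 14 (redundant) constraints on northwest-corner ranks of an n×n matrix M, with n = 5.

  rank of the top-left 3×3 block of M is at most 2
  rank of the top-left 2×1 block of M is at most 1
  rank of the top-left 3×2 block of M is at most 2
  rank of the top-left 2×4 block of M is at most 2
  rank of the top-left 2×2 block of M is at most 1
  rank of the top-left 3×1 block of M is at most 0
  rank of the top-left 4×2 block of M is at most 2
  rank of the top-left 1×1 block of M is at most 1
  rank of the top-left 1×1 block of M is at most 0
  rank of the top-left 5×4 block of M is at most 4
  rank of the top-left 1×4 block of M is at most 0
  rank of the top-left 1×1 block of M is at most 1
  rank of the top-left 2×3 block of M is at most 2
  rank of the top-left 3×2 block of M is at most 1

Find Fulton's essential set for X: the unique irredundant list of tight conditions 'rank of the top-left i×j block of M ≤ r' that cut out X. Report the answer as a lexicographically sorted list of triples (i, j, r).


Rank table r_w(5×5) implied by the 14 constraints:

  row 1: 0, 0, 0, 0, 1
  row 2: 0, 1, 1, 1, 2
  row 3: 0, 1, 2, 2, 3
  row 4: 1, 2, 3, 3, 4
  row 5: 1, 2, 3, 4, 5

giving w = (5, 2, 3, 1, 4) via Δ²R.

|D(w)|=6, |Ess(w)|=2:

[(1, 4, 0), (3, 1, 0)]


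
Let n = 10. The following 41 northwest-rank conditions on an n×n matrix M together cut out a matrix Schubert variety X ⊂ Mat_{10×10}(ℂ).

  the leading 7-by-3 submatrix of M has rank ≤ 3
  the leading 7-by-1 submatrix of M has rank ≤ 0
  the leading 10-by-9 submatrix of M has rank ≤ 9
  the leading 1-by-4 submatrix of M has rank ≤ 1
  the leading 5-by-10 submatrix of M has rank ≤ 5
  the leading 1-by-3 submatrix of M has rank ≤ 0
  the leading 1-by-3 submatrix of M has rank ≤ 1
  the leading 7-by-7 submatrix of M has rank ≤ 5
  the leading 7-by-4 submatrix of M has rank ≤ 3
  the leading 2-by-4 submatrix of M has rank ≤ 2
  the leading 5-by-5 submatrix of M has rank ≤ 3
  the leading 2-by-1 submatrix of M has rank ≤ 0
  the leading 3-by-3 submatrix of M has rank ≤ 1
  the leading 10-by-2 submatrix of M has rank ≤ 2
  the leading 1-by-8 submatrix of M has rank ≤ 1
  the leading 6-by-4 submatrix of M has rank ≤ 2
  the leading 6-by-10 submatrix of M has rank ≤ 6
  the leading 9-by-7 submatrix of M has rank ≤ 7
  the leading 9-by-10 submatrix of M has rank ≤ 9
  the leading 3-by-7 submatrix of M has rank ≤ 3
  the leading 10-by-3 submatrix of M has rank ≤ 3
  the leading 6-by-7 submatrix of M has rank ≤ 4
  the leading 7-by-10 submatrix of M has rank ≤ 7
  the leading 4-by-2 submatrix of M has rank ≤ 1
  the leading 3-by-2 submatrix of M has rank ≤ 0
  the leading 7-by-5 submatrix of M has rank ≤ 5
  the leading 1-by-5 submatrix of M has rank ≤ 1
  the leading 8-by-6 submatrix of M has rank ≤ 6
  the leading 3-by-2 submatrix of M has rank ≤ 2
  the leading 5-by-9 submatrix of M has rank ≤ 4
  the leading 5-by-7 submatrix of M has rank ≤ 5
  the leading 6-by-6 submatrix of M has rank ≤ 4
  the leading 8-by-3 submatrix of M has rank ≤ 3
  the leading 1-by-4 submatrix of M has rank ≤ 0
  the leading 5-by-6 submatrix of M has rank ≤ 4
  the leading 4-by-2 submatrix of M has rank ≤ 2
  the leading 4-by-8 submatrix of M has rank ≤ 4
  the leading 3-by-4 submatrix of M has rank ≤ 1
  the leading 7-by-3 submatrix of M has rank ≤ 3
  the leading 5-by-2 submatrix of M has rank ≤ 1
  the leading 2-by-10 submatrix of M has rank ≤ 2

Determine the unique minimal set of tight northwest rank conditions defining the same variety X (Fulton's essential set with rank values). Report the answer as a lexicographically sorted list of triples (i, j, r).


The tightest implied rank at each (i,j), from the 41 conditions:

  0 0 0 0 1 1 1 1 1 1
  0 0 1 1 2 2 2 2 2 2
  0 0 1 1 2 3 3 3 3 3
  0 1 2 2 3 4 4 4 4 4
  0 1 2 2 3 4 4 4 4 5
  0 1 2 2 3 4 4 5 5 6
  0 1 2 3 4 5 5 6 6 7
  1 2 3 4 5 6 6 7 7 8
  1 2 3 4 5 6 7 8 8 9
  1 2 3 4 5 6 7 8 9 10

reading off 1-entries of Δ²R: w = (5, 3, 6, 2, 10, 8, 4, 1, 7, 9).

Rothe diagram D(w) (19 cells), 7 SE-corners (essential conditions):

[(1, 4, 0), (3, 2, 0), (3, 4, 1), (5, 9, 4), (6, 4, 2), (6, 7, 4), (7, 1, 0)]


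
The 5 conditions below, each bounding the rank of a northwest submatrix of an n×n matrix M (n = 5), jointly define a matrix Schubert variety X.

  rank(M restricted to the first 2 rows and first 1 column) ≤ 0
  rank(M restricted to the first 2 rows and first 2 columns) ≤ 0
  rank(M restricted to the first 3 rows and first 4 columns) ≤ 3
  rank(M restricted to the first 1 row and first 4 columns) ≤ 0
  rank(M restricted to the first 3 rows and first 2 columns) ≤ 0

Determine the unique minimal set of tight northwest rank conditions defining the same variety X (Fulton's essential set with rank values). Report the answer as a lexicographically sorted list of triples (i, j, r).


Reconstructing r_w from the 5 given conditions:

  i=1: 0 | 0 | 0 | 0 | 1
  i=2: 0 | 0 | 1 | 1 | 2
  i=3: 0 | 0 | 1 | 2 | 3
  i=4: 1 | 1 | 2 | 3 | 4
  i=5: 1 | 2 | 3 | 4 | 5

so w = (5, 3, 4, 1, 2).

Rothe diagram D(w) (8 cells), 2 SE-corners (essential conditions):

[(1, 4, 0), (3, 2, 0)]


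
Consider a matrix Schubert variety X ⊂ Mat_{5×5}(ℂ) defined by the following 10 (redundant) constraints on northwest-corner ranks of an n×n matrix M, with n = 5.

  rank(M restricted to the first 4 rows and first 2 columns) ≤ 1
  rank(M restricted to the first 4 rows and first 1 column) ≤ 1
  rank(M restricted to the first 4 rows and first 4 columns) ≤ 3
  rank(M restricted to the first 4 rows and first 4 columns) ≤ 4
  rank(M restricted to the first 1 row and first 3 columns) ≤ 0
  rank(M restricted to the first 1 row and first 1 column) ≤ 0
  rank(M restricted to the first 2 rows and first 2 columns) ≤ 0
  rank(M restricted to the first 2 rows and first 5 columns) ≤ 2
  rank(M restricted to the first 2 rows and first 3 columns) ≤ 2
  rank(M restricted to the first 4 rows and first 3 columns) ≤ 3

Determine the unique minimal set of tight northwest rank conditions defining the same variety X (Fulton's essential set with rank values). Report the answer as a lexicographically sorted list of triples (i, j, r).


Rank table r_w(5×5) implied by the 10 constraints:

  row 1: 0, 0, 0, 1, 1
  row 2: 0, 0, 1, 2, 2
  row 3: 1, 1, 2, 3, 3
  row 4: 1, 1, 2, 3, 4
  row 5: 1, 2, 3, 4, 5

giving w = (4, 3, 1, 5, 2) via Δ²R.

Rothe diagram D(w) (6 cells), 3 SE-corners (essential conditions):

[(1, 3, 0), (2, 2, 0), (4, 2, 1)]


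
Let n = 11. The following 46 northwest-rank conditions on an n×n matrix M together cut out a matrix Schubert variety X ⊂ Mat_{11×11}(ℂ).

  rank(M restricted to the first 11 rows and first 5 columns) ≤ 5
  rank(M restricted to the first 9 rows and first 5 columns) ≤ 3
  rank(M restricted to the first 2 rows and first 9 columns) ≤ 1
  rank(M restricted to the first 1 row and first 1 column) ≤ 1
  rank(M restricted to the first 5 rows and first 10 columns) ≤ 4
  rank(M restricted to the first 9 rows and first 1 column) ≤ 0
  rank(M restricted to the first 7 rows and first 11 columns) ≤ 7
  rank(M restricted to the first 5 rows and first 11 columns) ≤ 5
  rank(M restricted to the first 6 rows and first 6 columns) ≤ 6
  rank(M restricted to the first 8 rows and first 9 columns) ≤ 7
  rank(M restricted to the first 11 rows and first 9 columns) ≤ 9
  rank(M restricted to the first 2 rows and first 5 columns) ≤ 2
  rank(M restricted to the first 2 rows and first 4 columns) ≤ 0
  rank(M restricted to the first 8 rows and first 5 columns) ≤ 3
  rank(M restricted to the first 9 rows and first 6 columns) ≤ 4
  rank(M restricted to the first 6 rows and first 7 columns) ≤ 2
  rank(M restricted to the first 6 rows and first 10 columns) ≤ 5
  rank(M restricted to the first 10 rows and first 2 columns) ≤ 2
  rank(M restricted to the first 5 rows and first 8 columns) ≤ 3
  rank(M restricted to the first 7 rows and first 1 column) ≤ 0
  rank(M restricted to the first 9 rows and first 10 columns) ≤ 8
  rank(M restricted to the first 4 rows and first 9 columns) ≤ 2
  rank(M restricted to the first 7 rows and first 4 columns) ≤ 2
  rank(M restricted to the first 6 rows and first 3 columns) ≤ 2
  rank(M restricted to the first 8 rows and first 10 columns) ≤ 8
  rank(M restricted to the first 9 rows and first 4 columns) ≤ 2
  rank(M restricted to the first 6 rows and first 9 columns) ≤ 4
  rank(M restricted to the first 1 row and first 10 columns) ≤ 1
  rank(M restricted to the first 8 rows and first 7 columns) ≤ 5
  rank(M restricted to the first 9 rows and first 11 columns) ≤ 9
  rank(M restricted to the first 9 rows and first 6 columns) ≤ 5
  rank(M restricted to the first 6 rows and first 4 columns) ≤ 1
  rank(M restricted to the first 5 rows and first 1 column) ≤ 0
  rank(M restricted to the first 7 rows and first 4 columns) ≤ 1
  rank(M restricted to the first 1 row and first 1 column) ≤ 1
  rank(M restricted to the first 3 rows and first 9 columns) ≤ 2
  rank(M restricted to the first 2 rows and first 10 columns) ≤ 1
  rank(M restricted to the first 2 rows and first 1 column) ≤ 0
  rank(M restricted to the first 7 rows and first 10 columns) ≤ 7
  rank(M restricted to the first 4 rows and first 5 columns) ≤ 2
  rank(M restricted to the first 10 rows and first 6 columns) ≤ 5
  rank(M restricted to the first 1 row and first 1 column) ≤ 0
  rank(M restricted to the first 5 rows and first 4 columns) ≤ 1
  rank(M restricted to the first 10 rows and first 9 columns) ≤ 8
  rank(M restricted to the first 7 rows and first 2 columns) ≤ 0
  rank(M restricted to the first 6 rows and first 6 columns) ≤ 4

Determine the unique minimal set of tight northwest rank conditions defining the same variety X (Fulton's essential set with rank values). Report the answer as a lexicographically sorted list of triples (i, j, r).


The tightest implied rank at each (i,j), from the 46 conditions:

  i=1: 0 0 0 0 1 1 1 1 1 1 1
  i=2: 0 0 0 0 1 1 1 1 1 1 2
  i=3: 0 0 1 1 2 2 2 2 2 2 3
  i=4: 0 0 1 1 2 2 2 2 2 3 4
  i=5: 0 0 1 1 2 2 2 3 3 4 5
  i=6: 0 0 1 1 2 2 2 3 4 5 6
  i=7: 0 0 1 1 2 3 3 4 5 6 7
  i=8: 0 1 2 2 3 4 4 5 6 7 8
  i=9: 0 1 2 2 3 4 5 6 7 8 9
  i=10: 1 2 3 3 4 5 6 7 8 9 10
  i=11: 1 2 3 4 5 6 7 8 9 10 11

hence w(1..11) = (5, 11, 3, 10, 8, 9, 6, 2, 7, 1, 4).

ℓ(w)=38; the 8 essential cells (i,j,r):

[(2, 4, 0), (2, 10, 1), (4, 9, 2), (6, 7, 2), (7, 2, 0), (7, 4, 1), (9, 1, 0), (9, 4, 2)]
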